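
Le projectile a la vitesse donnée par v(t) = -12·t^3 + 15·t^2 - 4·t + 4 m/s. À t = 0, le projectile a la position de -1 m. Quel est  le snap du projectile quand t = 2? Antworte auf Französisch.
Nous devons dériver notre équation de la vitesse v(t) = -12·t^3 + 15·t^2 - 4·t + 4 3 fois. En prenant d/dt de v(t), nous trouvons a(t) = -36·t^2 + 30·t - 4. La dérivée de l'accélération donne le jerk: j(t) = 30 - 72·t. En dérivant le jerk, nous obtenons le snap: s(t) = -72. Nous avons le snap s(t) = -72. En substituant t = 2: s(2) = -72.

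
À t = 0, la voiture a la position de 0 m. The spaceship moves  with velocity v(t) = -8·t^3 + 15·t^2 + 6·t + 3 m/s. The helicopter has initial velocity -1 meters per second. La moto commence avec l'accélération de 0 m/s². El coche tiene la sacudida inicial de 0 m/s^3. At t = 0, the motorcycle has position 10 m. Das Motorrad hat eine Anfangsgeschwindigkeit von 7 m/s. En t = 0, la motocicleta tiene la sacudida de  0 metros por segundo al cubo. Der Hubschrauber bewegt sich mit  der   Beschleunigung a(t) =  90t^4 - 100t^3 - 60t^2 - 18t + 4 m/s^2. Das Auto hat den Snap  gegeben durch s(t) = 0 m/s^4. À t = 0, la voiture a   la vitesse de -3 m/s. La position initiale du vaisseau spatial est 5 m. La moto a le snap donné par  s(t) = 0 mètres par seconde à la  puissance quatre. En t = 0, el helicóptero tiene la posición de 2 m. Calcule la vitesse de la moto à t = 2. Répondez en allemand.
Ausgehend von dem Snap s(t) = 0, nehmen wir 3 Stammfunktionen. Die Stammfunktion von dem Snap, mit j(0) = 0, ergibt den Ruck: j(t) = 0. Durch Integration von dem Ruck und Verwendung der Anfangsbedingung a(0) = 0, erhalten wir a(t) = 0. Mit ∫a(t)dt und Anwendung von v(0) = 7, finden wir v(t) = 7. Mit v(t) = 7 und Einsetzen von t = 2, finden wir v = 7.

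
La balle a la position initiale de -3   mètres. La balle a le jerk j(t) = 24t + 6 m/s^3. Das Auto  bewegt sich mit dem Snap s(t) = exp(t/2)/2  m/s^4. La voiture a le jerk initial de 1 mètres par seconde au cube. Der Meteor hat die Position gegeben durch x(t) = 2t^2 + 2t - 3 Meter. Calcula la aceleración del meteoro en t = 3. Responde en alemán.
Ausgehend von der Position x(t) = 2·t^2 + 2·t - 3, nehmen wir 2 Ableitungen. Durch Ableiten von der Position erhalten wir die Geschwindigkeit: v(t) = 4·t + 2. Die Ableitung von der Geschwindigkeit ergibt die Beschleunigung: a(t) = 4. Mit a(t) = 4 und Einsetzen von t = 3, finden wir a = 4.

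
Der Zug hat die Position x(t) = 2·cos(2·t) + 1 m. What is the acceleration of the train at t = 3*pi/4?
Starting from position x(t) = 2·cos(2·t) + 1, we take 2 derivatives. Differentiating position, we get velocity: v(t) = -4·sin(2·t). The derivative of velocity gives acceleration: a(t) = -8·cos(2·t). We have acceleration a(t) = -8·cos(2·t). Substituting t = 3*pi/4: a(3*pi/4) = 0.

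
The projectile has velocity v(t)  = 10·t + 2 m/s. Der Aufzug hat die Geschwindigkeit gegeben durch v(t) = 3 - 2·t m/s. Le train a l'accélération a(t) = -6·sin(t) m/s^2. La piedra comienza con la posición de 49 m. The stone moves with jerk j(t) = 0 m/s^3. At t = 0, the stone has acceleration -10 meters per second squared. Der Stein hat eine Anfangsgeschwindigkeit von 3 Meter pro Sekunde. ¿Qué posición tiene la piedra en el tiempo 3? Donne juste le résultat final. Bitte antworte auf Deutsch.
Die Antwort ist 13.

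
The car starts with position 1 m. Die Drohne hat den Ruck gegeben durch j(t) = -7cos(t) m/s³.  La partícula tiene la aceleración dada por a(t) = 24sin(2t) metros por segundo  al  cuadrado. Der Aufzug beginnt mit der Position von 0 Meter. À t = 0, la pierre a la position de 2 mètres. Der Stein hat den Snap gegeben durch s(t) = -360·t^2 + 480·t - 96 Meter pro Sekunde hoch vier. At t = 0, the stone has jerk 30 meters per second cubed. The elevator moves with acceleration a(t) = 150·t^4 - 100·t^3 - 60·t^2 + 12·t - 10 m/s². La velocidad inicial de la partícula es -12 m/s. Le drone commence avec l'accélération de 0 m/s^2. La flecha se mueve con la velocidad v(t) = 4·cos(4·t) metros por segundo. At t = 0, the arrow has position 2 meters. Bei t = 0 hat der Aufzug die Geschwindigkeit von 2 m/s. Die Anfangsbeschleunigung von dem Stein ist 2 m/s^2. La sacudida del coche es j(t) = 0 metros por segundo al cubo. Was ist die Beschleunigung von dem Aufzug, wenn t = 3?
Wir haben die Beschleunigung a(t) = 150·t^4 - 100·t^3 - 60·t^2 + 12·t - 10. Durch Einsetzen von t = 3: a(3) = 8936.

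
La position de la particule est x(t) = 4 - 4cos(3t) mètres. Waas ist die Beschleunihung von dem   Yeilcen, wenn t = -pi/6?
Wir müssen unsere Gleichung für die Position x(t) = 4 - 4·cos(3·t) 2-mal ableiten. Die Ableitung von der Position ergibt die Geschwindigkeit: v(t) = 12·sin(3·t). Die Ableitung von der Geschwindigkeit ergibt die Beschleunigung: a(t) = 36·cos(3·t). Aus der Gleichung für die Beschleunigung a(t) = 36·cos(3·t), setzen wir t = -pi/6 ein und erhalten a = 0.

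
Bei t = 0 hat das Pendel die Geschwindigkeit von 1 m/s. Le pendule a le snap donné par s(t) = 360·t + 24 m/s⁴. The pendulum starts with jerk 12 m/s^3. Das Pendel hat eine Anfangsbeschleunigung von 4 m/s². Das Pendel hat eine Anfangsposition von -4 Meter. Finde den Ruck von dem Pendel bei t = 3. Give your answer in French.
Nous devons intégrer notre équation du snap s(t) = 360·t + 24 1 fois. L'intégrale du snap est le jerk. En utilisant j(0) = 12, nous obtenons j(t) = 180·t^2 + 24·t + 12. De l'équation du jerk j(t) = 180·t^2 + 24·t + 12, nous substituons t = 3 pour obtenir j = 1704.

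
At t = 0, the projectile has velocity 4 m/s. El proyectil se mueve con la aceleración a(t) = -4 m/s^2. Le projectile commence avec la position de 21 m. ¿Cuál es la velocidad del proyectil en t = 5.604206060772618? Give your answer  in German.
Ausgehend von der Beschleunigung a(t) = -4, nehmen wir 1 Integral. Durch Integration von der Beschleunigung und Verwendung der Anfangsbedingung v(0) = 4, erhalten wir v(t) = 4 - 4·t. Wir haben die Geschwindigkeit v(t) = 4 - 4·t. Durch Einsetzen von t = 5.604206060772618: v(5.604206060772618) = -18.4168242430905.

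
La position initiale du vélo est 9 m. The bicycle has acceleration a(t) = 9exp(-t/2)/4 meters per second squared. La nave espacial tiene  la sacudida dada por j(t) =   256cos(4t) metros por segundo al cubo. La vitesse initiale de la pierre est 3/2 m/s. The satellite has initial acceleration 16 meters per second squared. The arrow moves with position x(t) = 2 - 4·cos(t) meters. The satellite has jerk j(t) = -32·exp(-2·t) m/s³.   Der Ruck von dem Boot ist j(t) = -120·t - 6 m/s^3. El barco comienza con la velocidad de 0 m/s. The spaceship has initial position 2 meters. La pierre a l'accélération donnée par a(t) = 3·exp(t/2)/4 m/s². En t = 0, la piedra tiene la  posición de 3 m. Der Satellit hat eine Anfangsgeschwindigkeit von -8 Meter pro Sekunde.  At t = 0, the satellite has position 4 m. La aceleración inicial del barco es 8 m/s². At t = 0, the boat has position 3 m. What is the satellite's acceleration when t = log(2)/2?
We must find the antiderivative of our jerk equation j(t) = -32·exp(-2·t) 1 time. Taking ∫j(t)dt and applying a(0) = 16, we find a(t) = 16·exp(-2·t). We have acceleration a(t) = 16·exp(-2·t). Substituting t = log(2)/2: a(log(2)/2) = 8.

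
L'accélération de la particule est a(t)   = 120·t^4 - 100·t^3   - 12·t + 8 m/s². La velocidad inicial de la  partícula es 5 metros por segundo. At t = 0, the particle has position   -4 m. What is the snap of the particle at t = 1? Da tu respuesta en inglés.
Starting from acceleration a(t) = 120·t^4 - 100·t^3 - 12·t + 8, we take 2 derivatives. Taking d/dt of a(t), we find j(t) = 480·t^3 - 300·t^2 - 12. Taking d/dt of j(t), we find s(t) = 1440·t^2 - 600·t. Using s(t) = 1440·t^2 - 600·t and substituting t = 1, we find s = 840.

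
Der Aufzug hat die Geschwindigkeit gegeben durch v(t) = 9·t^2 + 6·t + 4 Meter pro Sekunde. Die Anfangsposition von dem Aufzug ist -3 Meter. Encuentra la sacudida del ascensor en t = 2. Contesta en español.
Para resolver esto, necesitamos tomar 2 derivadas de nuestra ecuación de la velocidad v(t) = 9·t^2 + 6·t + 4. La derivada de la velocidad da la aceleración: a(t) = 18·t + 6. La derivada de la aceleración da la sacudida: j(t) = 18. Usando j(t) = 18 y sustituyendo t = 2, encontramos j = 18.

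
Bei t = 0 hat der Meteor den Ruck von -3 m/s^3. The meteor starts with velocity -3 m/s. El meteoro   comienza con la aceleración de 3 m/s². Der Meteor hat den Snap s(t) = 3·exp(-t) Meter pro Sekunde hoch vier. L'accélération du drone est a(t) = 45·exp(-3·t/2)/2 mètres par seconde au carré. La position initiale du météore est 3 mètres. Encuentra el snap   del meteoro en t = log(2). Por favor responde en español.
Tenemos el snap s(t) = 3·exp(-t). Sustituyendo t = log(2): s(log(2)) = 3/2.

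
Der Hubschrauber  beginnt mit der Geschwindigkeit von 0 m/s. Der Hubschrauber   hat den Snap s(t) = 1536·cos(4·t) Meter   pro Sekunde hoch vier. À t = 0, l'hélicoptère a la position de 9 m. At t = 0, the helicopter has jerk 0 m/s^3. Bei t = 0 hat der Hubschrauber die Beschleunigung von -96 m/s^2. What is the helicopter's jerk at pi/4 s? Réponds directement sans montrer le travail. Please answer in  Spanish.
j(pi/4) = 0.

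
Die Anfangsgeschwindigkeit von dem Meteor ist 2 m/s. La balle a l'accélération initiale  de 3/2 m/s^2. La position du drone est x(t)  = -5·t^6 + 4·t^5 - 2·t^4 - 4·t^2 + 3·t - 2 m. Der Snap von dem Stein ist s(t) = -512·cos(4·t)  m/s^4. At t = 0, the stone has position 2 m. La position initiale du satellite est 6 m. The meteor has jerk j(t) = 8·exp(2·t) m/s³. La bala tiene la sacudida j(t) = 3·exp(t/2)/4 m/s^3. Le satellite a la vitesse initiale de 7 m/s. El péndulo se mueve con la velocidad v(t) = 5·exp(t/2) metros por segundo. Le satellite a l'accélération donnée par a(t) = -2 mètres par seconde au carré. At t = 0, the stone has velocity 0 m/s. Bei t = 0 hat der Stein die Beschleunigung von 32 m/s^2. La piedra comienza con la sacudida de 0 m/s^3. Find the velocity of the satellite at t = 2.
To solve this, we need to take 1 antiderivative of our acceleration equation a(t) = -2. Taking ∫a(t)dt and applying v(0) = 7, we find v(t) = 7 - 2·t. From the given velocity equation v(t) = 7 - 2·t, we substitute t = 2 to get v = 3.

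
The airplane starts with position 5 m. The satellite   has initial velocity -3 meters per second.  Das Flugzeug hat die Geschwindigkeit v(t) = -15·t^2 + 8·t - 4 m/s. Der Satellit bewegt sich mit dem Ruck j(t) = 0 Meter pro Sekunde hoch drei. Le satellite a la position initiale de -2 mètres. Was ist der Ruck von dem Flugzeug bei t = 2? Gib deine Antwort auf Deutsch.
Wir müssen unsere Gleichung für die Geschwindigkeit v(t) = -15·t^2 + 8·t - 4 2-mal ableiten. Die Ableitung von der Geschwindigkeit ergibt die Beschleunigung: a(t) = 8 - 30·t. Die Ableitung von der Beschleunigung ergibt den Ruck: j(t) = -30. Mit j(t) = -30 und Einsetzen von t = 2, finden wir j = -30.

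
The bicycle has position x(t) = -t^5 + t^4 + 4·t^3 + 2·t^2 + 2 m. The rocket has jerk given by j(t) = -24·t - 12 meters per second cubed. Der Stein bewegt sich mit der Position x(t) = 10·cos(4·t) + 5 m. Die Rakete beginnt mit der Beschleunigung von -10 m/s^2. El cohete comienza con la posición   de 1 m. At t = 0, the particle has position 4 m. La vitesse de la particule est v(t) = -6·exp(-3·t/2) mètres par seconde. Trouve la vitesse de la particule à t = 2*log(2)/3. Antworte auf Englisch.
Using v(t) = -6·exp(-3·t/2) and substituting t = 2*log(2)/3, we find v = -3.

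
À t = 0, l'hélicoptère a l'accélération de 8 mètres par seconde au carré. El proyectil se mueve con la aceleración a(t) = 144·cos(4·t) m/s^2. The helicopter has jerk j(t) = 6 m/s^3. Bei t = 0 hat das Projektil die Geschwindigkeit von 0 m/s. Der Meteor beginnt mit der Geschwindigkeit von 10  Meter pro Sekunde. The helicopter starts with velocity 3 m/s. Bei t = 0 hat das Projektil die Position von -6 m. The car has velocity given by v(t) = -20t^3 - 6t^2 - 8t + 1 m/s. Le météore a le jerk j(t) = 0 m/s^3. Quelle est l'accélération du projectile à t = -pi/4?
En utilisant a(t) = 144·cos(4·t) et en substituant t = -pi/4, nous trouvons a = -144.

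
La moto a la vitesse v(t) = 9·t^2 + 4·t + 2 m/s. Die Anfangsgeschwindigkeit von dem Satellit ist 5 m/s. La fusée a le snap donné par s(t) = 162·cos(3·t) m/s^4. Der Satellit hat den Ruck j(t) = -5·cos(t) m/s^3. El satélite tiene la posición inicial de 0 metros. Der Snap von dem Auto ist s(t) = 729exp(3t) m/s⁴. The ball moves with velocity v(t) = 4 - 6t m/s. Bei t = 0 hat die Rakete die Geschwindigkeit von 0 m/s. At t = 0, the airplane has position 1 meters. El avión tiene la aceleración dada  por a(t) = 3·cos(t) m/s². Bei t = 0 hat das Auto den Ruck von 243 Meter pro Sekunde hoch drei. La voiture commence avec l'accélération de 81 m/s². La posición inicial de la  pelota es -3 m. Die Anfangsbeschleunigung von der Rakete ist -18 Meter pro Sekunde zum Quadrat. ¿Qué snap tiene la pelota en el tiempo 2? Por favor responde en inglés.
We must differentiate our velocity equation v(t) = 4 - 6·t 3 times. Differentiating velocity, we get acceleration: a(t) = -6. The derivative of acceleration gives jerk: j(t) = 0. Taking d/dt of j(t), we find s(t) = 0. From the given snap equation s(t) = 0, we substitute t = 2 to get s = 0.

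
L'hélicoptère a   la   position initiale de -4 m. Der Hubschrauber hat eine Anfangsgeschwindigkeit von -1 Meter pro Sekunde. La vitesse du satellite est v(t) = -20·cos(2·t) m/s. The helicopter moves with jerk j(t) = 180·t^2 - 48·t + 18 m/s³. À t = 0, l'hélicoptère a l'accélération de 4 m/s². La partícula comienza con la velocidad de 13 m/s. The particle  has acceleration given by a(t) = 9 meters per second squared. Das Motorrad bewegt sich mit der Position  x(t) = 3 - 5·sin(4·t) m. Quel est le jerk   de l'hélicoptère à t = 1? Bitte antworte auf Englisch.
Using j(t) = 180·t^2 - 48·t + 18 and substituting t = 1, we find j = 150.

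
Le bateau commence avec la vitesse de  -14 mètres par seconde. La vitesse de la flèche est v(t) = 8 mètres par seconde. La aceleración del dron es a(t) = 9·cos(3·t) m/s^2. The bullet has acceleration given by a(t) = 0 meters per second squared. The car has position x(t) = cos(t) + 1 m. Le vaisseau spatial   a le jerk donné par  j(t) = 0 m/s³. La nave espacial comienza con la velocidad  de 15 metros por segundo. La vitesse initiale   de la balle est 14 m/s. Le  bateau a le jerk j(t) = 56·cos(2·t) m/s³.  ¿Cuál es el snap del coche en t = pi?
Partiendo de la posición x(t) = cos(t) + 1, tomamos 4 derivadas. Tomando d/dt de x(t), encontramos v(t) = -sin(t). La derivada de la velocidad da la aceleración: a(t) = -cos(t). Derivando la aceleración, obtenemos la sacudida: j(t) = sin(t). Tomando d/dt de j(t), encontramos s(t) = cos(t). Tenemos el snap s(t) = cos(t). Sustituyendo t = pi: s(pi) = -1.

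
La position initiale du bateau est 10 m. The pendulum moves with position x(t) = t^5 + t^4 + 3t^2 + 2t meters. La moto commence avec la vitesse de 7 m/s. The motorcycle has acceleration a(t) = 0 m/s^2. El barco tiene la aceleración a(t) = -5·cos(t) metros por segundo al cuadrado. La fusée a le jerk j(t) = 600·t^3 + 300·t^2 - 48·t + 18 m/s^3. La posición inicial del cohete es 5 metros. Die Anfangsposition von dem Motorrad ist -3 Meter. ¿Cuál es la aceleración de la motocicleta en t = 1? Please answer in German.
Mit a(t) = 0 und Einsetzen von t = 1, finden wir a = 0.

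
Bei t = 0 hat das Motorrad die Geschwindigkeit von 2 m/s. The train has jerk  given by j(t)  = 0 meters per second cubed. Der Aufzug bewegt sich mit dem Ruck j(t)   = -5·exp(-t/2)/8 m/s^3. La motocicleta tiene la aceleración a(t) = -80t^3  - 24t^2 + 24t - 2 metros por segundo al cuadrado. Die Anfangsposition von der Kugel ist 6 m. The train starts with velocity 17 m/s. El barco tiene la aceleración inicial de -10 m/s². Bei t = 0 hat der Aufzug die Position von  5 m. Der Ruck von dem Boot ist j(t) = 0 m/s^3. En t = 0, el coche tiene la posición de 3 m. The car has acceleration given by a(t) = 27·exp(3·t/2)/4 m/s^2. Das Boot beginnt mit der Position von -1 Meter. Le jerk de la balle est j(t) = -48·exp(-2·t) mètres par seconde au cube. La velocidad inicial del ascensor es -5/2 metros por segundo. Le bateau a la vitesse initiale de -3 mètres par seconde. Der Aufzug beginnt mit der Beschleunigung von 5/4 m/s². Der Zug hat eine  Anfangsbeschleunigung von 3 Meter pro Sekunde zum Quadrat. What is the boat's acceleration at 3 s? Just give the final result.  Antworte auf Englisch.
The acceleration at t = 3 is a = -10.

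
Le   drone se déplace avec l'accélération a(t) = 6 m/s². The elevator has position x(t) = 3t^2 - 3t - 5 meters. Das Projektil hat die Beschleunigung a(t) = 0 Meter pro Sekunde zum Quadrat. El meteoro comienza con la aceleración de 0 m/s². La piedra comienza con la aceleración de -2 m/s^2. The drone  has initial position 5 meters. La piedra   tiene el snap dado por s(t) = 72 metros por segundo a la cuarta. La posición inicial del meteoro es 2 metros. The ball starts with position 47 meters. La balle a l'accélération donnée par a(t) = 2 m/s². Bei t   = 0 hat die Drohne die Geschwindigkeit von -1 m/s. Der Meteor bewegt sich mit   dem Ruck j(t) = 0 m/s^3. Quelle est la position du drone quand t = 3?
En partant de l'accélération a(t) = 6, nous prenons 2 primitives. L'intégrale de l'accélération, avec v(0) = -1, donne la vitesse: v(t) = 6·t - 1. En prenant ∫v(t)dt et en appliquant x(0) = 5, nous trouvons x(t) = 3·t^2 - t + 5. En utilisant x(t) = 3·t^2 - t + 5 et en substituant t = 3, nous trouvons x = 29.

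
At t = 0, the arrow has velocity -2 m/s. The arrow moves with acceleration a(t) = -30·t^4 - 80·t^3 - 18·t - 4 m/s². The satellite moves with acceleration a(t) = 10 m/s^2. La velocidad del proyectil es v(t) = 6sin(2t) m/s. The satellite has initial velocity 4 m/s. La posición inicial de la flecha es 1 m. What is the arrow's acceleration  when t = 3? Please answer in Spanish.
Tenemos la aceleración a(t) = -30·t^4 - 80·t^3 - 18·t - 4. Sustituyendo t = 3: a(3) = -4648.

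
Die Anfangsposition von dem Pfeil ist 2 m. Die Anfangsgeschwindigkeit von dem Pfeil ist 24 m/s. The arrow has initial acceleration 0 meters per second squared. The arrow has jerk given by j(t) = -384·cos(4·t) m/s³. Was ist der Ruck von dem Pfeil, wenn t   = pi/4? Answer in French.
Nous avons le jerk j(t) = -384·cos(4·t). En substituant t = pi/4: j(pi/4) = 384.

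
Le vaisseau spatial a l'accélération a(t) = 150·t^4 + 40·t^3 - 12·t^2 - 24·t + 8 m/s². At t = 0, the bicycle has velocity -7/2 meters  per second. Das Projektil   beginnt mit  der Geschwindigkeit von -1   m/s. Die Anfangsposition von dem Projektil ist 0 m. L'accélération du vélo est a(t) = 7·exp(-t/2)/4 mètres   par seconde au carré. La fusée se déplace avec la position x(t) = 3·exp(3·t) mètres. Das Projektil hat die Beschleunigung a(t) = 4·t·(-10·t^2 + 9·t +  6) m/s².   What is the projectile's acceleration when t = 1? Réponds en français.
Nous avons l'accélération a(t) = 4·t·(-10·t^2 + 9·t + 6). En substituant t = 1: a(1) = 20.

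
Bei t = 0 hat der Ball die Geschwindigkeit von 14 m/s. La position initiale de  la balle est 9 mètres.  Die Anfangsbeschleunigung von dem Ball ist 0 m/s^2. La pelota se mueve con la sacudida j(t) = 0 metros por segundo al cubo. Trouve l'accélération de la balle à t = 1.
En partant du jerk j(t) = 0, nous prenons 1 primitive. La primitive du jerk est l'accélération. En utilisant a(0) = 0, nous obtenons a(t) = 0. Nous avons l'accélération a(t) = 0. En substituant t = 1: a(1) = 0.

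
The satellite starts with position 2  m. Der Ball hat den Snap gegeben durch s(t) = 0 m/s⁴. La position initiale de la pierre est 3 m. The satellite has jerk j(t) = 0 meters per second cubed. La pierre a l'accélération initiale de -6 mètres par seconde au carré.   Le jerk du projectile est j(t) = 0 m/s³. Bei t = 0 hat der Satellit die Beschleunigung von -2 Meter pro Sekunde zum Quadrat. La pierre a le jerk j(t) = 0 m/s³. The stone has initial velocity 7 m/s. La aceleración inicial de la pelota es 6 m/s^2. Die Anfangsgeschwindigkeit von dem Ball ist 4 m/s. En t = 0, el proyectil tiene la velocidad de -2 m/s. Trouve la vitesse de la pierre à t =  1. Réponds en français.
Nous devons intégrer notre équation du jerk j(t) = 0 2 fois. En intégrant le jerk et en utilisant la condition initiale a(0) = -6, nous obtenons a(t) = -6. En prenant ∫a(t)dt et en appliquant v(0) = 7, nous trouvons v(t) = 7 - 6·t. Nous avons la vitesse v(t) = 7 - 6·t. En substituant t = 1: v(1) = 1.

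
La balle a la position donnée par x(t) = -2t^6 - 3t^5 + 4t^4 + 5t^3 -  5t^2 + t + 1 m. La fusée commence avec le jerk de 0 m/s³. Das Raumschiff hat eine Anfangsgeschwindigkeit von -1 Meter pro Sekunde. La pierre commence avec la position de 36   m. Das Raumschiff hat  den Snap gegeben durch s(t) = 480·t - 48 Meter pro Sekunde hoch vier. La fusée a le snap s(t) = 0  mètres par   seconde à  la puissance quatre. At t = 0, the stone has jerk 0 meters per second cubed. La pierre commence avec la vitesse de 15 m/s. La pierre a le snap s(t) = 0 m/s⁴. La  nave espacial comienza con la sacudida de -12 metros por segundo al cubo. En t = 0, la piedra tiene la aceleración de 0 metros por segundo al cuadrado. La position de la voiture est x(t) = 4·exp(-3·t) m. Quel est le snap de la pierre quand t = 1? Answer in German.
Wir haben den Snap s(t) = 0. Durch Einsetzen von t = 1: s(1) = 0.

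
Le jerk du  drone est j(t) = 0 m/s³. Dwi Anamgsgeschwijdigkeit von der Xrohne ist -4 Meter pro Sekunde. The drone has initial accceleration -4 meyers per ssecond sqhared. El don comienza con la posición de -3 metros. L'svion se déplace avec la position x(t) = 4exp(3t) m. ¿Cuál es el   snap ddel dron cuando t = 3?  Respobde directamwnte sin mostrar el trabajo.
s(3) = 0.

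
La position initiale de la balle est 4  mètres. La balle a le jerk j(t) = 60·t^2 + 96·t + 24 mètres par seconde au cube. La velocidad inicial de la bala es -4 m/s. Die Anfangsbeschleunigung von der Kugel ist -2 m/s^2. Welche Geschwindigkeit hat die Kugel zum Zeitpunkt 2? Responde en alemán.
Um dies zu lösen, müssen wir 2 Stammfunktionen unserer Gleichung für den Ruck j(t) = 60·t^2 + 96·t + 24 finden. Mit ∫j(t)dt und Anwendung von a(0) = -2, finden wir a(t) = 20·t^3 + 48·t^2 + 24·t - 2. Die Stammfunktion von der Beschleunigung ist die Geschwindigkeit. Mit v(0) = -4 erhalten wir v(t) = 5·t^4 + 16·t^3 + 12·t^2 - 2·t - 4. Wir haben die Geschwindigkeit v(t) = 5·t^4 + 16·t^3 + 12·t^2 - 2·t - 4. Durch Einsetzen von t = 2: v(2) = 248.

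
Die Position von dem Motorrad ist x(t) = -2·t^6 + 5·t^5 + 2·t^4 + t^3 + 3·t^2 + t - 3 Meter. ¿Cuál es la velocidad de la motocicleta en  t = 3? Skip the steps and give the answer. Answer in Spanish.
En t = 3, v = -629.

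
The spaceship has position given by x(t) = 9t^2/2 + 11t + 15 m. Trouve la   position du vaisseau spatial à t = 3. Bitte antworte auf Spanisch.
De la ecuación de la posición x(t) = 9·t^2/2 + 11·t + 15, sustituimos t = 3 para obtener x = 177/2.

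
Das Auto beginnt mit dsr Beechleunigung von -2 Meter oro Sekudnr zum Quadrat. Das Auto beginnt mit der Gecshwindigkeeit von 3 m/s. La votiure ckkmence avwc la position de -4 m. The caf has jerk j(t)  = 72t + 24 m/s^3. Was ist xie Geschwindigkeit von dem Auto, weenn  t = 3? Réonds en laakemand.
Ausgehend von dem Ruck j(t) = 72·t + 24, nehmen wir 2 Stammfunktionen. Mit ∫j(t)dt und Anwendung von a(0) = -2, finden wir a(t) = 36·t^2 + 24·t - 2. Durch Integration von der Beschleunigung und Verwendung der Anfangsbedingung v(0) = 3, erhalten wir v(t) = 12·t^3 + 12·t^2 - 2·t + 3. Aus der Gleichung für die Geschwindigkeit v(t) = 12·t^3 + 12·t^2 - 2·t + 3, setzen wir t = 3 ein und erhalten v = 429.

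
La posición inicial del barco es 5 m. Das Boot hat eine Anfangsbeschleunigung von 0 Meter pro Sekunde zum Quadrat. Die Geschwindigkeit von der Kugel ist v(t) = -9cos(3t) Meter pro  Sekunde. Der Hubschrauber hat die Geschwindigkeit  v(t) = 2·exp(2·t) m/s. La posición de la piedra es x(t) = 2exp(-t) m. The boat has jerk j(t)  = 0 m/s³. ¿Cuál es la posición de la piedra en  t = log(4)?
De la ecuación de la posición x(t) = 2·exp(-t), sustituimos t = log(4) para obtener x = 1/2.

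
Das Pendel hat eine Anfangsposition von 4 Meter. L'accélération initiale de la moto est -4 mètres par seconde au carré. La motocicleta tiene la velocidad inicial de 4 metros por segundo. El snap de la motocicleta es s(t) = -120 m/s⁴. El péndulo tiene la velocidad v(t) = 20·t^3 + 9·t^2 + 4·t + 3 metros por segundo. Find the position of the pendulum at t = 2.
To solve this, we need to take 1 integral of our velocity equation v(t) = 20·t^3 + 9·t^2 + 4·t + 3. The antiderivative of velocity is position. Using x(0) = 4, we get x(t) = 5·t^4 + 3·t^3 + 2·t^2 + 3·t + 4. Using x(t) = 5·t^4 + 3·t^3 + 2·t^2 + 3·t + 4 and substituting t = 2, we find x = 122.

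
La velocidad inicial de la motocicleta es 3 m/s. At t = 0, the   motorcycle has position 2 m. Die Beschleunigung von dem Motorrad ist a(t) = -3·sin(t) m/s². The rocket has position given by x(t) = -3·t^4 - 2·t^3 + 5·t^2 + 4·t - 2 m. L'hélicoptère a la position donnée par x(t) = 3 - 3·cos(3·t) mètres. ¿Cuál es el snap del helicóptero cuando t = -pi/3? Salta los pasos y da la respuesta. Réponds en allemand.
Die Antwort ist 243.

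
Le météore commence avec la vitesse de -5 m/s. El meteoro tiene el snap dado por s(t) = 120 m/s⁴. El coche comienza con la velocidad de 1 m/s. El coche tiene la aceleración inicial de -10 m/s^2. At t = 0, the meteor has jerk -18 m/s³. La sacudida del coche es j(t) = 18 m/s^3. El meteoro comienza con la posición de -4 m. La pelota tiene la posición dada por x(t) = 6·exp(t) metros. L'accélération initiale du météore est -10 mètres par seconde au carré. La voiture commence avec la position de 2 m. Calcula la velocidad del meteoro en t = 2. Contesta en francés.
Nous devons trouver l'intégrale de notre équation du snap s(t) = 120 3 fois. La primitive du snap, avec j(0) = -18, donne le jerk: j(t) = 120·t - 18. En prenant ∫j(t)dt et en appliquant a(0) = -10, nous trouvons a(t) = 60·t^2 - 18·t - 10. En prenant ∫a(t)dt et en appliquant v(0) = -5, nous trouvons v(t) = 20·t^3 - 9·t^2 - 10·t - 5. De l'équation de la vitesse v(t) = 20·t^3 - 9·t^2 - 10·t - 5, nous substituons t = 2 pour obtenir v = 99.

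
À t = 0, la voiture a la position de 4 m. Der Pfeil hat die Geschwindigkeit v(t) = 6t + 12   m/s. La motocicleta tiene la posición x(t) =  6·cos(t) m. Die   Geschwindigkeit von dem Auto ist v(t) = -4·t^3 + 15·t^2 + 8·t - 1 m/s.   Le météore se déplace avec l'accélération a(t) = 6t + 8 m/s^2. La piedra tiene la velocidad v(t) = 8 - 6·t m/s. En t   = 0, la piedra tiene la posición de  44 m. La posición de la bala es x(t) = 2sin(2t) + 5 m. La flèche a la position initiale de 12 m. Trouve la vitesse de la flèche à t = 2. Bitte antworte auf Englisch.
Using v(t) = 6·t + 12 and substituting t = 2, we find v = 24.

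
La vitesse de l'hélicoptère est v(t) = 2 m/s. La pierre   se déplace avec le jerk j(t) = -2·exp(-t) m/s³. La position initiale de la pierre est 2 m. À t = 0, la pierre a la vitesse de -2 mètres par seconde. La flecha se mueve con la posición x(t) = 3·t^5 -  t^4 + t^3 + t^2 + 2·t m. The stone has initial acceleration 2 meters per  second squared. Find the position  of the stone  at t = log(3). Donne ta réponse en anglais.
To find the answer, we compute 3 antiderivatives of j(t) = -2·exp(-t). The antiderivative of jerk, with a(0) = 2, gives acceleration: a(t) = 2·exp(-t). Integrating acceleration and using the initial condition v(0) = -2, we get v(t) = -2·exp(-t). The antiderivative of velocity, with x(0) = 2, gives position: x(t) = 2·exp(-t). Using x(t) = 2·exp(-t) and substituting t = log(3), we find x = 2/3.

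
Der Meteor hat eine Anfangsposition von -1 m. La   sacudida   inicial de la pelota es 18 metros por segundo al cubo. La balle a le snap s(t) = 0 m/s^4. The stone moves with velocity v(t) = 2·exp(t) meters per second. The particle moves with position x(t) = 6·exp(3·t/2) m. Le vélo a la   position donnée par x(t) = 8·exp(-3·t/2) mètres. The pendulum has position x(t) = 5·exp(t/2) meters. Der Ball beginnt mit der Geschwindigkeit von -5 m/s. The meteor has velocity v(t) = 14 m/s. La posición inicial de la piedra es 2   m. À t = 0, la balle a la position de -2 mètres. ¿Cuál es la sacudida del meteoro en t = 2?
Debemos derivar nuestra ecuación de la velocidad v(t) = 14 2 veces. La derivada de la velocidad da la aceleración: a(t) = 0. La derivada de la aceleración da la sacudida: j(t) = 0. Usando j(t) = 0 y sustituyendo t = 2, encontramos j = 0.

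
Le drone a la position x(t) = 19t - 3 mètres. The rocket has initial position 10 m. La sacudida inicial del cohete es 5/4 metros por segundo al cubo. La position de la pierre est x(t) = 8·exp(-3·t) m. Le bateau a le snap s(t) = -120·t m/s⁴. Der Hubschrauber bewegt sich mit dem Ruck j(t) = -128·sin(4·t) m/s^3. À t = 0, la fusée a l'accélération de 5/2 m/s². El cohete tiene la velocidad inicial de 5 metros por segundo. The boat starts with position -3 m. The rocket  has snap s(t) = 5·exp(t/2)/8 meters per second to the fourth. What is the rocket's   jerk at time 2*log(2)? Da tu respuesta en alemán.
Um dies zu lösen, müssen wir 1 Stammfunktion unserer Gleichung für den Snap s(t) = 5·exp(t/2)/8 finden. Die Stammfunktion von dem Snap ist der Ruck. Mit j(0) = 5/4 erhalten wir j(t) = 5·exp(t/2)/4. Mit j(t) = 5·exp(t/2)/4 und Einsetzen von t = 2*log(2), finden wir j = 5/2.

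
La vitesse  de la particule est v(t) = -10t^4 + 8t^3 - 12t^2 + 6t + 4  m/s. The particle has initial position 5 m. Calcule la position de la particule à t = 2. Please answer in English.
We need to integrate our velocity equation v(t) = -10·t^4 + 8·t^3 - 12·t^2 + 6·t + 4 1 time. Taking ∫v(t)dt and applying x(0) = 5, we find x(t) = -2·t^5 + 2·t^4 - 4·t^3 + 3·t^2 + 4·t + 5. We have position x(t) = -2·t^5 + 2·t^4 - 4·t^3 + 3·t^2 + 4·t + 5. Substituting t = 2: x(2) = -39.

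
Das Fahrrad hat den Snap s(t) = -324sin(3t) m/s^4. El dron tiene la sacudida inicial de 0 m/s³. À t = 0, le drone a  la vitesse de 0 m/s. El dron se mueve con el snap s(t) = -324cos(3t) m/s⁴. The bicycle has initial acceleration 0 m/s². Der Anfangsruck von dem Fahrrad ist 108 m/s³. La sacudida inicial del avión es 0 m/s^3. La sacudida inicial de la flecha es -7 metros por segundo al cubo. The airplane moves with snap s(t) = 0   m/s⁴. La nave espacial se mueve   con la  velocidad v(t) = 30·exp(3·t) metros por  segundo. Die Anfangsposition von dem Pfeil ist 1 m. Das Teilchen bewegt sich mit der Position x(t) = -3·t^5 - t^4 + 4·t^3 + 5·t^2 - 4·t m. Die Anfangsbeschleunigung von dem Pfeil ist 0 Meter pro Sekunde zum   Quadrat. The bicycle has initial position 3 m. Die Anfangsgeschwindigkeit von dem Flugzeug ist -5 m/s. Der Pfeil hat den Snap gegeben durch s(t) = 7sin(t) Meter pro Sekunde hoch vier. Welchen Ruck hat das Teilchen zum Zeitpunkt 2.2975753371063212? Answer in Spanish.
Para resolver esto, necesitamos tomar 3 derivadas de nuestra ecuación de la posición x(t) = -3·t^5 - t^4 + 4·t^3 + 5·t^2 - 4·t. La derivada de la posición da la velocidad: v(t) = -15·t^4 - 4·t^3 + 12·t^2 + 10·t - 4. Tomando d/dt de v(t), encontramos a(t) = -60·t^3 - 12·t^2 + 24·t + 10. Derivando la aceleración, obtenemos la sacudida: j(t) = -180·t^2 - 24·t + 24. Tenemos la sacudida j(t) = -180·t^2 - 24·t + 24. Sustituyendo t = 2.2975753371063212: j(2.2975753371063212) = -981.335245432812.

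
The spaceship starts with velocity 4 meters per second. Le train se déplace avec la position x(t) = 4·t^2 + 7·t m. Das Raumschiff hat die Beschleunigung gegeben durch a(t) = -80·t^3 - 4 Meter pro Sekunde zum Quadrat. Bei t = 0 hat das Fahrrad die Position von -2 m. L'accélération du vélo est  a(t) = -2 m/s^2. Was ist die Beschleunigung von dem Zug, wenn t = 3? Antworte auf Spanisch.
Para resolver esto, necesitamos tomar 2 derivadas de nuestra ecuación de la posición x(t) = 4·t^2 + 7·t. La derivada de la posición da la velocidad: v(t) = 8·t + 7. La derivada de la velocidad da la aceleración: a(t) = 8. Usando a(t) = 8 y sustituyendo t = 3, encontramos a = 8.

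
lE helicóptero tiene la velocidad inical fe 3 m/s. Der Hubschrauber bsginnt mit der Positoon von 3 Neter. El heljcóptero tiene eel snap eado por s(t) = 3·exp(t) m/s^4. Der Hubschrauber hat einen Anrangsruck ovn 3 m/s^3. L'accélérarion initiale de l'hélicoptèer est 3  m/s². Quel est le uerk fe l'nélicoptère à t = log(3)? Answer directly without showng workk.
La réponse est 9.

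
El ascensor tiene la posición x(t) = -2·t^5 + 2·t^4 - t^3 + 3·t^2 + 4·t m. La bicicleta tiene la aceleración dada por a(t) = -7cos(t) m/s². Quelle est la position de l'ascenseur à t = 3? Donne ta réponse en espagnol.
Tenemos la posición x(t) = -2·t^5 + 2·t^4 - t^3 + 3·t^2 + 4·t. Sustituyendo t = 3: x(3) = -312.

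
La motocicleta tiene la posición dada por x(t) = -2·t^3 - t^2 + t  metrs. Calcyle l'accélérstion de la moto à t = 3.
Pour résoudre ceci, nous devons prendre 2 dérivées de notre équation de la position x(t) = -2·t^3 - t^2 + t. En prenant d/dt de x(t), nous trouvons v(t) = -6·t^2 - 2·t + 1. En dérivant la vitesse, nous obtenons l'accélération: a(t) = -12·t - 2. De l'équation de l'accélération a(t) = -12·t - 2, nous substituons t = 3 pour obtenir a = -38.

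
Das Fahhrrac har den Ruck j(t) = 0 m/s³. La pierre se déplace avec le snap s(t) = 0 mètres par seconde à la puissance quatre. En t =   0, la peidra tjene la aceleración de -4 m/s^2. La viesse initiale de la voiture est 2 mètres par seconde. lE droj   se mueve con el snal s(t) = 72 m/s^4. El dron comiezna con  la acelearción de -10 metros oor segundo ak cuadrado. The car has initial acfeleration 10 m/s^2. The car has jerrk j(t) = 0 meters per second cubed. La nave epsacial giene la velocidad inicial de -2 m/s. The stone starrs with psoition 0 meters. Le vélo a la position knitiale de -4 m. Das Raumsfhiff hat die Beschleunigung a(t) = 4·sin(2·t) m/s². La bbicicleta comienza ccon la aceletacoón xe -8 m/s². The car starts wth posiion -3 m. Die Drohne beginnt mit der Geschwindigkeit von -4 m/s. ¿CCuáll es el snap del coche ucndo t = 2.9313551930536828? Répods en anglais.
To solve this, we need to take 1 derivative of our jerk equation j(t) = 0. The derivative of jerk gives snap: s(t) = 0. Using s(t) = 0 and substituting t = 2.9313551930536828, we find s = 0.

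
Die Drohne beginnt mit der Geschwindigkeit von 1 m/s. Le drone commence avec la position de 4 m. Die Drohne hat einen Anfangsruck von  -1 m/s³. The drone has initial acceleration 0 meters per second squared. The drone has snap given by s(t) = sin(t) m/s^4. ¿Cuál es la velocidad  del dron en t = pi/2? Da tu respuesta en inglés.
To find the answer, we compute 3 antiderivatives of s(t) = sin(t). Integrating snap and using the initial condition j(0) = -1, we get j(t) = -cos(t). Integrating jerk and using the initial condition a(0) = 0, we get a(t) = -sin(t). Integrating acceleration and using the initial condition v(0) = 1, we get v(t) = cos(t). We have velocity v(t) = cos(t). Substituting t = pi/2: v(pi/2) = 0.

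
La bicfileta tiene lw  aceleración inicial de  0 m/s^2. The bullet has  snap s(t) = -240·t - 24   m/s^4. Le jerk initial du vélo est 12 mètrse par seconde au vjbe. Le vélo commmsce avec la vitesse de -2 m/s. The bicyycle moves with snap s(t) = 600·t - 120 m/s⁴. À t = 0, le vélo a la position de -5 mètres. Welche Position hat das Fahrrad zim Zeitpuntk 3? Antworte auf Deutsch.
Wir müssen das Integral unserer Gleichung für den Snap s(t) = 600·t - 120 4-mal finden. Mit ∫s(t)dt und Anwendung von j(0) = 12, finden wir j(t) = 300·t^2 - 120·t + 12. Durch Integration von dem Ruck und Verwendung der Anfangsbedingung a(0) = 0, erhalten wir a(t) = 4·t·(25·t^2 - 15·t + 3). Durch Integration von der Beschleunigung und Verwendung der Anfangsbedingung v(0) = -2, erhalten wir v(t) = 25·t^4 - 20·t^3 + 6·t^2 - 2. Mit ∫v(t)dt und Anwendung von x(0) = -5, finden wir x(t) = 5·t^5 - 5·t^4 + 2·t^3 - 2·t - 5. Mit x(t) = 5·t^5 - 5·t^4 + 2·t^3 - 2·t - 5 und Einsetzen von t = 3, finden wir x = 853.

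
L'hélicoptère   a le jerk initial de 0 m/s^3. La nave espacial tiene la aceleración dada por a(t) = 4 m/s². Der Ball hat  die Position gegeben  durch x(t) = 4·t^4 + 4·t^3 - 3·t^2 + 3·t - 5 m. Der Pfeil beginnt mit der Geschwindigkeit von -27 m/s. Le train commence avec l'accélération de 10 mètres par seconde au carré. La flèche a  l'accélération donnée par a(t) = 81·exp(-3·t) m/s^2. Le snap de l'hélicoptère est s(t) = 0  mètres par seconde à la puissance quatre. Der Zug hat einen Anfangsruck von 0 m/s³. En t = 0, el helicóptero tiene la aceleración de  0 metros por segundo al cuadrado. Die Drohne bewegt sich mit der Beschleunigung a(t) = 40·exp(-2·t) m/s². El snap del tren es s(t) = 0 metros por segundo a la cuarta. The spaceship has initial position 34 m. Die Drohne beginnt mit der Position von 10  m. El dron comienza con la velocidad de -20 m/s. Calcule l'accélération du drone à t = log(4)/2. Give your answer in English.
We have acceleration a(t) = 40·exp(-2·t). Substituting t = log(4)/2: a(log(4)/2) = 10.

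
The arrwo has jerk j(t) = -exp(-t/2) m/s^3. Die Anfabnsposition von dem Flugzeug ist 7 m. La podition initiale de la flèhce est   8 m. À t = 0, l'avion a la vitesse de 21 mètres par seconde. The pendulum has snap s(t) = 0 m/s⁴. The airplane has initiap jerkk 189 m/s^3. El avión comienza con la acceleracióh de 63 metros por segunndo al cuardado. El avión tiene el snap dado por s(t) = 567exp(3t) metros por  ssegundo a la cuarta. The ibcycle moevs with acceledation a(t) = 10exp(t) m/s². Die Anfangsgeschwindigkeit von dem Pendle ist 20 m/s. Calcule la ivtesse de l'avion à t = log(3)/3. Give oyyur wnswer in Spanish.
Necesitamos integrar nuestra ecuación del snap s(t) = 567·exp(3·t) 3 veces. La antiderivada del snap, con j(0) = 189, da la sacudida: j(t) = 189·exp(3·t). Tomando ∫j(t)dt y aplicando a(0) = 63, encontramos a(t) = 63·exp(3·t). La antiderivada de la aceleración es la velocidad. Usando v(0) = 21, obtenemos v(t) = 21·exp(3·t). De la ecuación de la velocidad v(t) = 21·exp(3·t), sustituimos t = log(3)/3 para obtener v = 63.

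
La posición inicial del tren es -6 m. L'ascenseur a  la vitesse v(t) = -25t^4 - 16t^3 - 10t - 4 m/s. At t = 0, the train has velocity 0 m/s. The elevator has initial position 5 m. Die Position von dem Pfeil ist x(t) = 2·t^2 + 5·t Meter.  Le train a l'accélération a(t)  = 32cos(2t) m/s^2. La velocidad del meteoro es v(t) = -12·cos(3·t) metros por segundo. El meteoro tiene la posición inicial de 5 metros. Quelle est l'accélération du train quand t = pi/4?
De l'équation de l'accélération a(t) = 32·cos(2·t), nous substituons t = pi/4 pour obtenir a = 0.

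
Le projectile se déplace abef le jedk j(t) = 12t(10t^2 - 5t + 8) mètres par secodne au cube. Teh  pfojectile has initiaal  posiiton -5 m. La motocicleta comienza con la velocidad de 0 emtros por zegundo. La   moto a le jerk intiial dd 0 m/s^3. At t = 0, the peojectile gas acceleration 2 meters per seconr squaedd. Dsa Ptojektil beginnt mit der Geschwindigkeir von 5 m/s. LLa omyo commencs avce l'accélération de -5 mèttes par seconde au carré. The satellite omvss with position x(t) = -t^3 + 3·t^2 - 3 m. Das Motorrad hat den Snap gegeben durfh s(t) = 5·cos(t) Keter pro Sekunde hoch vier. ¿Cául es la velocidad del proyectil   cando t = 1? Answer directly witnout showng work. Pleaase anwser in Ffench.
v(1) = 24.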